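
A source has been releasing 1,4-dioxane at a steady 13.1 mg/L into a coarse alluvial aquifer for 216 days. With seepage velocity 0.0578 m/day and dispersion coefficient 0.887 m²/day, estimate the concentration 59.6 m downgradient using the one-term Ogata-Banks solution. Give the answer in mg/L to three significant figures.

0.105 mg/L

For a continuous step input, C/C₀ ≈ ½·erfc((x−vt)/(2√(Dt))).
vt = 0.0578 × 216 = 12.4848 m and 2√(Dt) = 2√(0.887 × 216) = 27.68 m.
Argument (x−vt)/(2√(Dt)) = (59.6 − 12.4848)/27.68 = 1.702; ½·erfc(1.702) = 0.008042.
C = 13.1 × 0.008042 = 0.105 mg/L.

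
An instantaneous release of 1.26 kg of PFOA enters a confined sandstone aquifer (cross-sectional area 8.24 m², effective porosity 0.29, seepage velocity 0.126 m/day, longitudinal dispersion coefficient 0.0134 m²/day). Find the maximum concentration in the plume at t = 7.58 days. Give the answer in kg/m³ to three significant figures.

The peak of an instantaneous 1D plume sits at x = vt; there the Gaussian factor is 1 and C_max = M/(n_e·A·√(4πDt)), where n_e·A is the pore area the mass is dissolved in.
√(4πDt) = √(4π × 0.0134 × 7.58) = 1.130 m, so C_max = 1.26/(0.29 × 8.24 × 1.130) = 0.467 kg/m³.

0.467 kg/m³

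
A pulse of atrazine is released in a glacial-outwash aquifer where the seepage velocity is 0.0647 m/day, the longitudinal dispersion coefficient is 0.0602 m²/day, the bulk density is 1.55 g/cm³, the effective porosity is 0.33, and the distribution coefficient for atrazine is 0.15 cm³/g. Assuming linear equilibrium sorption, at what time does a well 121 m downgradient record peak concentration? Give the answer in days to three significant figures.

Retardation factor R = 1 + ρ_b·K_d/n = 1 + 1.55 × 0.15/0.33 = 1.705.
Sorption retards both mechanisms: v_R = v/R = 0.03795 m/day, D_R = D/R = 0.03531 m²/day.
Peak time from v_R²t² + 2D_R t − x² = 0: t = (√(D_R² + v_R²x²) − D_R)/v_R².
√(D_R² + v_R²x²) = √(0.03531² + 0.03795² × 121²) = 4.592; v_R² = 0.001440.
t = (4.592 − 0.03531)/0.001440 = 3160 days.

3160 days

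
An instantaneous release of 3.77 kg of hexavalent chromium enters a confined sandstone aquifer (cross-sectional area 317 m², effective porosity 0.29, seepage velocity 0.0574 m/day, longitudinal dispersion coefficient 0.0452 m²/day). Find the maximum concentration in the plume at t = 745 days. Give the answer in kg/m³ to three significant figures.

The peak of an instantaneous 1D plume sits at x = vt; there the Gaussian factor is 1 and C_max = M/(n_e·A·√(4πDt)), where n_e·A is the pore area the mass is dissolved in.
√(4πDt) = √(4π × 0.0452 × 745) = 20.57 m, so C_max = 3.77/(0.29 × 317 × 20.57) = 0.00199 kg/m³.

0.00199 kg/m³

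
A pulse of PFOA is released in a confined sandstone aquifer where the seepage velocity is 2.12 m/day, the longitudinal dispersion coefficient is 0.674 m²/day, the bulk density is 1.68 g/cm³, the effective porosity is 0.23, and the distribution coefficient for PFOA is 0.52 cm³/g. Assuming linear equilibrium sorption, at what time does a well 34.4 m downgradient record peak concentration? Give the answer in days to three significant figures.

77.1 days

Retardation factor R = 1 + ρ_b·K_d/n = 1 + 1.68 × 0.52/0.23 = 4.798.
Sorption retards both mechanisms: v_R = v/R = 0.4419 m/day, D_R = D/R = 0.1405 m²/day.
Peak time from v_R²t² + 2D_R t − x² = 0: t = (√(D_R² + v_R²x²) − D_R)/v_R².
√(D_R² + v_R²x²) = √(0.1405² + 0.4419² × 34.4²) = 15.20; v_R² = 0.1953.
t = (15.20 − 0.1405)/0.1953 = 77.1 days.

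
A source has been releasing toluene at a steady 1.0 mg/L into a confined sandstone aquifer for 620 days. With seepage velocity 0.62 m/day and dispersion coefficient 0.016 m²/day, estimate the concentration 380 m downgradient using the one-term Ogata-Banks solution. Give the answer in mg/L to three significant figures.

0.838 mg/L

For a continuous step input, C/C₀ ≈ ½·erfc((x−vt)/(2√(Dt))).
vt = 0.62 × 620 = 384.4 m and 2√(Dt) = 2√(0.016 × 620) = 6.299 m.
Argument (x−vt)/(2√(Dt)) = (380 − 384.4)/6.299 = -0.6985; ½·erfc(-0.6985) = 0.8384.
C = 1.0 × 0.8384 = 0.838 mg/L.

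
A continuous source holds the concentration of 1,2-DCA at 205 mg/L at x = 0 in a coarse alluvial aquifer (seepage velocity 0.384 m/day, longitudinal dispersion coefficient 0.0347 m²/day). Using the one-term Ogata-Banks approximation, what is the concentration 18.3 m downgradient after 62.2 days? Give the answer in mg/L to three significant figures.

For a continuous step input, C/C₀ ≈ ½·erfc((x−vt)/(2√(Dt))).
vt = 0.384 × 62.2 = 23.8848 m and 2√(Dt) = 2√(0.0347 × 62.2) = 2.938 m.
Argument (x−vt)/(2√(Dt)) = (18.3 − 23.8848)/2.938 = -1.901; ½·erfc(-1.901) = 0.9964.
C = 205 × 0.9964 = 204 mg/L.

204 mg/L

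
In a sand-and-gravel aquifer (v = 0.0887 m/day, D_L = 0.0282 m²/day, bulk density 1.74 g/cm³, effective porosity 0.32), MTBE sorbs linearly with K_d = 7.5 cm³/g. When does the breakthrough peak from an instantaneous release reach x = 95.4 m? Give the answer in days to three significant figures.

44800 days

Retardation factor R = 1 + ρ_b·K_d/n = 1 + 1.74 × 7.5/0.32 = 41.78.
Sorption retards both mechanisms: v_R = v/R = 0.002123 m/day, D_R = D/R = 0.0006750 m²/day.
Peak time from v_R²t² + 2D_R t − x² = 0: t = (√(D_R² + v_R²x²) − D_R)/v_R².
√(D_R² + v_R²x²) = √(0.0006750² + 0.002123² × 95.4²) = 0.2025; v_R² = 4.507e-06.
t = (0.2025 − 0.0006750)/4.507e-06 = 44800 days.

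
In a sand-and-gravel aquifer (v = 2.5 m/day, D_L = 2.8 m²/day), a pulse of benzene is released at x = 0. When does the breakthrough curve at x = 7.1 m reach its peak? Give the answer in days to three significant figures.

For the 1D instantaneous-source solution, setting ∂C/∂t = 0 at fixed x gives v²t² + 2Dt − x² = 0, so t = (√(D² + v²x²) − D)/v².
√(D² + v²x²) = √(2.8² + 2.5² × 7.1²) = 17.97; v² = 6.25.
t = (17.97 − 2.8)/6.25 = 2.43 days (vs. the pure-advection estimate x/v = 2.84 d).

2.43 days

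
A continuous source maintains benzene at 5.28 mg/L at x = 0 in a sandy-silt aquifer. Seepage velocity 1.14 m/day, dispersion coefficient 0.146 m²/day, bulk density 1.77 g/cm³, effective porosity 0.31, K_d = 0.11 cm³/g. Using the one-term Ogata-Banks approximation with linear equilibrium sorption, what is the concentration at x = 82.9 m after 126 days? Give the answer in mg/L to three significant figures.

4.59 mg/L

Retardation factor R = 1 + ρ_b·K_d/n = 1 + 1.77 × 0.11/0.31 = 1.628.
Sorption retards both mechanisms: v_R = v/R = 0.7002 m/day, D_R = D/R = 0.08968 m²/day.
v_R·t = 0.7002 × 126 = 88.2252 m; 2√(D_R t) = 6.723 m; argument = (82.9 − 88.2252)/6.723 = -0.7921.
C = C₀ × ½·erfc(-0.7921) = 5.28 × 0.8687 = 4.59 mg/L.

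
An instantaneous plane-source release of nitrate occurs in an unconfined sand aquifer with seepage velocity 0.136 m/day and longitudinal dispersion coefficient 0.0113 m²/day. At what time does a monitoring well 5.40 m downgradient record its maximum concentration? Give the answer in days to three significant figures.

For the 1D instantaneous-source solution, setting ∂C/∂t = 0 at fixed x gives v²t² + 2Dt − x² = 0, so t = (√(D² + v²x²) − D)/v².
√(D² + v²x²) = √(0.0113² + 0.136² × 5.40²) = 0.7345; v² = 0.018496.
t = (0.7345 − 0.0113)/0.018496 = 39.1 days (vs. the pure-advection estimate x/v = 39.7 d).

39.1 days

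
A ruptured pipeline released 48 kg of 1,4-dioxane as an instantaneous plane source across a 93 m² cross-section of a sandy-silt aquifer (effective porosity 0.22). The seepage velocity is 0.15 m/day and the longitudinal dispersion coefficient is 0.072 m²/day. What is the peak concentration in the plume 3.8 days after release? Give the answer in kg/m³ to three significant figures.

1.27 kg/m³

The peak of an instantaneous 1D plume sits at x = vt; there the Gaussian factor is 1 and C_max = M/(n_e·A·√(4πDt)), where n_e·A is the pore area the mass is dissolved in.
√(4πDt) = √(4π × 0.072 × 3.8) = 1.854 m, so C_max = 48/(0.22 × 93 × 1.854) = 1.27 kg/m³.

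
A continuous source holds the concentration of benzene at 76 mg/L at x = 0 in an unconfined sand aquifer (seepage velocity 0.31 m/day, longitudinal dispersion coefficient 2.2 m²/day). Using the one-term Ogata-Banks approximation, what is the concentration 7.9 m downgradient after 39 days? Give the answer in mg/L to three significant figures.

47.5 mg/L

For a continuous step input, C/C₀ ≈ ½·erfc((x−vt)/(2√(Dt))).
vt = 0.31 × 39 = 12.09 m and 2√(Dt) = 2√(2.2 × 39) = 18.53 m.
Argument (x−vt)/(2√(Dt)) = (7.9 − 12.09)/18.53 = -0.2261; ½·erfc(-0.2261) = 0.6254.
C = 76 × 0.6254 = 47.5 mg/L.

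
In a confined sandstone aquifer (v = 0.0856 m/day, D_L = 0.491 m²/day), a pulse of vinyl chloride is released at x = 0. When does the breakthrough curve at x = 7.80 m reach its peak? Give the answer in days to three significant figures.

For the 1D instantaneous-source solution, setting ∂C/∂t = 0 at fixed x gives v²t² + 2Dt − x² = 0, so t = (√(D² + v²x²) − D)/v².
√(D² + v²x²) = √(0.491² + 0.0856² × 7.80²) = 0.8288; v² = 0.00732736.
t = (0.8288 − 0.491)/0.00732736 = 46.1 days (vs. the pure-advection estimate x/v = 91.1 d).

46.1 days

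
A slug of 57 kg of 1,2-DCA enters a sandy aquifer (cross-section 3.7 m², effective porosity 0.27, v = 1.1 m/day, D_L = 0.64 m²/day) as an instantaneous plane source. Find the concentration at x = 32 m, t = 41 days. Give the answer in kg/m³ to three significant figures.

0.613 kg/m³

For an instantaneous plane source, C(x,t) = M/(n_e·A·√(4πDt)) · exp(−(x−vt)²/(4Dt)), with n_e·A the pore (flow) area.
Plume center vt = 1.1 × 41 = 45.1 m, so the well at 32 m is 13.1 m upgradient of the peak.
√(4πDt) = 18.16 m, giving peak height M/(n_e·A·√(4πDt)) = 57/(0.27 × 3.7 × 18.16) = 3.142 kg/m³.
(x−vt)²/(4Dt) = (-13.1)²/(4 × 0.64 × 41) = 1.635; exp(−1.635) = 0.1950.
C = 3.142 × 0.1950 = 0.613 kg/m³.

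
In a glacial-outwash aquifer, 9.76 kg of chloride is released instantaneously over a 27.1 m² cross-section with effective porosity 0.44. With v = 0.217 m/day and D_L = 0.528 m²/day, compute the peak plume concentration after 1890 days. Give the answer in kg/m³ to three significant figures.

The peak of an instantaneous 1D plume sits at x = vt; there the Gaussian factor is 1 and C_max = M/(n_e·A·√(4πDt)), where n_e·A is the pore area the mass is dissolved in.
√(4πDt) = √(4π × 0.528 × 1890) = 112.0 m, so C_max = 9.76/(0.44 × 27.1 × 112.0) = 0.00731 kg/m³.

0.00731 kg/m³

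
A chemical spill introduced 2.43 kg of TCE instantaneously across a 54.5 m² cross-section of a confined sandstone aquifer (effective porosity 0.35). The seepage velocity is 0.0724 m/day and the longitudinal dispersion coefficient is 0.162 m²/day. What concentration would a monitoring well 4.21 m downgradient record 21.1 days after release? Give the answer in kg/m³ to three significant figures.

For an instantaneous plane source, C(x,t) = M/(n_e·A·√(4πDt)) · exp(−(x−vt)²/(4Dt)), with n_e·A the pore (flow) area.
Plume center vt = 0.0724 × 21.1 = 1.52764 m, so the well at 4.21 m is 2.68236 m downgradient of the peak.
√(4πDt) = 6.554 m, giving peak height M/(n_e·A·√(4πDt)) = 2.43/(0.35 × 54.5 × 6.554) = 0.01944 kg/m³.
(x−vt)²/(4Dt) = (2.68236)²/(4 × 0.162 × 21.1) = 0.5262; exp(−0.5262) = 0.5908.
C = 0.01944 × 0.5908 = 0.0115 kg/m³.

0.0115 kg/m³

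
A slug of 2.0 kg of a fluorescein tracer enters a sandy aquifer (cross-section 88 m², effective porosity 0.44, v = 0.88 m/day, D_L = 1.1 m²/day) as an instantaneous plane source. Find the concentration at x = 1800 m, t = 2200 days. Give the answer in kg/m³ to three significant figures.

For an instantaneous plane source, C(x,t) = M/(n_e·A·√(4πDt)) · exp(−(x−vt)²/(4Dt)), with n_e·A the pore (flow) area.
Plume center vt = 0.88 × 2200 = 1936 m, so the well at 1800 m is 136 m upgradient of the peak.
√(4πDt) = 174.4 m, giving peak height M/(n_e·A·√(4πDt)) = 2.0/(0.44 × 88 × 174.4) = 0.0002962 kg/m³.
(x−vt)²/(4Dt) = (-136)²/(4 × 1.1 × 2200) = 1.911; exp(−1.911) = 0.1479.
C = 0.0002962 × 0.1479 = 4.38e-05 kg/m³.

4.38e-05 kg/m³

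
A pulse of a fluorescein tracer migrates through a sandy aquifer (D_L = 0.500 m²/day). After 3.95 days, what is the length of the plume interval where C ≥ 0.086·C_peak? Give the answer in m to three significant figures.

8.80 m

The plume is Gaussian with σ = √(2Dt) = √(2 × 0.500 × 3.95) = 1.987 m.
C/C_peak = exp(−Δx²/(2σ²)) = 0.086 ⇒ Δx = σ·√(−2 ln 0.086) = 1.987 × 2.215 = 4.401 m.
Width = 2Δx = 8.80 m.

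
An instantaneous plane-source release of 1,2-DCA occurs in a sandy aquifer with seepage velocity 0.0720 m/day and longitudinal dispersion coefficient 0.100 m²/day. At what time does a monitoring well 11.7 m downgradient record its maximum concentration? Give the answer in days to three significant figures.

For the 1D instantaneous-source solution, setting ∂C/∂t = 0 at fixed x gives v²t² + 2Dt − x² = 0, so t = (√(D² + v²x²) − D)/v².
√(D² + v²x²) = √(0.100² + 0.0720² × 11.7²) = 0.8483; v² = 0.005184.
t = (0.8483 − 0.100)/0.005184 = 144 days (vs. the pure-advection estimate x/v = 162 d).

144 days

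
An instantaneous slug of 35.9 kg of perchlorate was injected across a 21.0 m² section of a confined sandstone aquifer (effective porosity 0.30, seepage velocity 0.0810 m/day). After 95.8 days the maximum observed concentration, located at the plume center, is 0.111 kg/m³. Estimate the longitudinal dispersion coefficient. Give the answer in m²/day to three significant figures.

2.19 m²/day

At the plume center C_max = M/(n_e·A·√(4πDt)), so D = M²/(4πt·(n_e·A·C_max)²).
n_e·A·C_max = 0.30 × 21.0 × 0.111 = 0.6993 kg/m.
D = 35.9²/(4π × 95.8 × 0.6993²) = 2.19 m²/day.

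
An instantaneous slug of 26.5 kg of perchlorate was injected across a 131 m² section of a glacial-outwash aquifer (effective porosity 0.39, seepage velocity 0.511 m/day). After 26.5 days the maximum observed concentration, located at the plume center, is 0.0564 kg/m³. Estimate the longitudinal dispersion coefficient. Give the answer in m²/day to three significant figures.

At the plume center C_max = M/(n_e·A·√(4πDt)), so D = M²/(4πt·(n_e·A·C_max)²).
n_e·A·C_max = 0.39 × 131 × 0.0564 = 2.881 kg/m.
D = 26.5²/(4π × 26.5 × 2.881²) = 0.254 m²/day.

0.254 m²/day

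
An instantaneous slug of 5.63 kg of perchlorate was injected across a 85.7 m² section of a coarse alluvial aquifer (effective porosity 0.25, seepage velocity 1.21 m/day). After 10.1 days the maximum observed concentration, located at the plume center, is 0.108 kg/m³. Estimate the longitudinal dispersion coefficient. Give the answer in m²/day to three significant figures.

0.0466 m²/day

At the plume center C_max = M/(n_e·A·√(4πDt)), so D = M²/(4πt·(n_e·A·C_max)²).
n_e·A·C_max = 0.25 × 85.7 × 0.108 = 2.314 kg/m.
D = 5.63²/(4π × 10.1 × 2.314²) = 0.0466 m²/day.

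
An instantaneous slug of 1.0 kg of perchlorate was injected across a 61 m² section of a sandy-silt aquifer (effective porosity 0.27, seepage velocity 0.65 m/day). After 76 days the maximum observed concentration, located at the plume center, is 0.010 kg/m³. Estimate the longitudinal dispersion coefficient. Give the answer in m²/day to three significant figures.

At the plume center C_max = M/(n_e·A·√(4πDt)), so D = M²/(4πt·(n_e·A·C_max)²).
n_e·A·C_max = 0.27 × 61 × 0.010 = 0.1647 kg/m.
D = 1.0²/(4π × 76 × 0.1647²) = 0.0386 m²/day.

0.0386 m²/day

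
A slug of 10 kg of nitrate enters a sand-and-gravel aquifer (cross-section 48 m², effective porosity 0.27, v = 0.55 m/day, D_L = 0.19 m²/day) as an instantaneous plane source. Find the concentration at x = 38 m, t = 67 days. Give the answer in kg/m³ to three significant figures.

0.0594 kg/m³

For an instantaneous plane source, C(x,t) = M/(n_e·A·√(4πDt)) · exp(−(x−vt)²/(4Dt)), with n_e·A the pore (flow) area.
Plume center vt = 0.55 × 67 = 36.85 m, so the well at 38 m is 1.15 m downgradient of the peak.
√(4πDt) = 12.65 m, giving peak height M/(n_e·A·√(4πDt)) = 10/(0.27 × 48 × 12.65) = 0.06100 kg/m³.
(x−vt)²/(4Dt) = (1.15)²/(4 × 0.19 × 67) = 0.02597; exp(−0.02597) = 0.9744.
C = 0.06100 × 0.9744 = 0.0594 kg/m³.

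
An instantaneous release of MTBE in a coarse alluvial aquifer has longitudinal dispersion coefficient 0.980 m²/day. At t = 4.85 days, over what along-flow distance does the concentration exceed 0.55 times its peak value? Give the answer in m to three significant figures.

The plume is Gaussian with σ = √(2Dt) = √(2 × 0.980 × 4.85) = 3.083 m.
C/C_peak = exp(−Δx²/(2σ²)) = 0.55 ⇒ Δx = σ·√(−2 ln 0.55) = 3.083 × 1.093 = 3.370 m.
Width = 2Δx = 6.74 m.

6.74 m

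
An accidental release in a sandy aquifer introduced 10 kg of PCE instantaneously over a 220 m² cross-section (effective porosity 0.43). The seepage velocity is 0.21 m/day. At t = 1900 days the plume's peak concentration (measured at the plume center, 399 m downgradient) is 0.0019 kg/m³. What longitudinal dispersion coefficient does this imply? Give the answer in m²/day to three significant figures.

0.130 m²/day

At the plume center C_max = M/(n_e·A·√(4πDt)), so D = M²/(4πt·(n_e·A·C_max)²).
n_e·A·C_max = 0.43 × 220 × 0.0019 = 0.1797 kg/m.
D = 10²/(4π × 1900 × 0.1797²) = 0.130 m²/day.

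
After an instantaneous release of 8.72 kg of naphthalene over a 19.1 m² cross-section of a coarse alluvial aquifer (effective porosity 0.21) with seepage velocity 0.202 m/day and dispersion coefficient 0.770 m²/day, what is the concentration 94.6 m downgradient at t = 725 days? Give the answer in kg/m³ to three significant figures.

0.00779 kg/m³

For an instantaneous plane source, C(x,t) = M/(n_e·A·√(4πDt)) · exp(−(x−vt)²/(4Dt)), with n_e·A the pore (flow) area.
Plume center vt = 0.202 × 725 = 146.45 m, so the well at 94.6 m is 51.85 m upgradient of the peak.
√(4πDt) = 83.76 m, giving peak height M/(n_e·A·√(4πDt)) = 8.72/(0.21 × 19.1 × 83.76) = 0.02596 kg/m³.
(x−vt)²/(4Dt) = (-51.85)²/(4 × 0.770 × 725) = 1.204; exp(−1.204) = 0.3000.
C = 0.02596 × 0.3000 = 0.00779 kg/m³.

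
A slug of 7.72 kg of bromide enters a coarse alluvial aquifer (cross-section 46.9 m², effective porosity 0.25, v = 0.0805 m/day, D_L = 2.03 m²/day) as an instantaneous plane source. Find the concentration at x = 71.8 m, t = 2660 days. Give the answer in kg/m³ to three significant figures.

For an instantaneous plane source, C(x,t) = M/(n_e·A·√(4πDt)) · exp(−(x−vt)²/(4Dt)), with n_e·A the pore (flow) area.
Plume center vt = 0.0805 × 2660 = 214.13 m, so the well at 71.8 m is 142.33 m upgradient of the peak.
√(4πDt) = 260.5 m, giving peak height M/(n_e·A·√(4πDt)) = 7.72/(0.25 × 46.9 × 260.5) = 0.002528 kg/m³.
(x−vt)²/(4Dt) = (-142.33)²/(4 × 2.03 × 2660) = 0.9379; exp(−0.9379) = 0.3914.
C = 0.002528 × 0.3914 = 0.000989 kg/m³.

0.000989 kg/m³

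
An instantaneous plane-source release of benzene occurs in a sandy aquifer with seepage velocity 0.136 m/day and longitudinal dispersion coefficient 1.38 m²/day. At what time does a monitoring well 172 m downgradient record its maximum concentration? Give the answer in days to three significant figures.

For the 1D instantaneous-source solution, setting ∂C/∂t = 0 at fixed x gives v²t² + 2Dt − x² = 0, so t = (√(D² + v²x²) − D)/v².
√(D² + v²x²) = √(1.38² + 0.136² × 172²) = 23.43; v² = 0.018496.
t = (23.43 − 1.38)/0.018496 = 1190 days (vs. the pure-advection estimate x/v = 1260 d).

1190 days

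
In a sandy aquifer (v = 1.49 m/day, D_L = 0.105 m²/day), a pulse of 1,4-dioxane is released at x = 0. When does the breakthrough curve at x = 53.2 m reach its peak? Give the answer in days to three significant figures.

For the 1D instantaneous-source solution, setting ∂C/∂t = 0 at fixed x gives v²t² + 2Dt − x² = 0, so t = (√(D² + v²x²) − D)/v².
√(D² + v²x²) = √(0.105² + 1.49² × 53.2²) = 79.27; v² = 2.2201.
t = (79.27 − 0.105)/2.2201 = 35.7 days (vs. the pure-advection estimate x/v = 35.7 d).

35.7 days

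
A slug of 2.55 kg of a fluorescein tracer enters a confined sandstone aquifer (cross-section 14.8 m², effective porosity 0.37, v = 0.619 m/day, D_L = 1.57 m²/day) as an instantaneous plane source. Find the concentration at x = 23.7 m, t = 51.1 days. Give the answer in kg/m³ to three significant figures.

0.0121 kg/m³

For an instantaneous plane source, C(x,t) = M/(n_e·A·√(4πDt)) · exp(−(x−vt)²/(4Dt)), with n_e·A the pore (flow) area.
Plume center vt = 0.619 × 51.1 = 31.6309 m, so the well at 23.7 m is 7.9309 m upgradient of the peak.
√(4πDt) = 31.75 m, giving peak height M/(n_e·A·√(4πDt)) = 2.55/(0.37 × 14.8 × 31.75) = 0.01467 kg/m³.
(x−vt)²/(4Dt) = (-7.9309)²/(4 × 1.57 × 51.1) = 0.1960; exp(−0.1960) = 0.8220.
C = 0.01467 × 0.8220 = 0.0121 kg/m³.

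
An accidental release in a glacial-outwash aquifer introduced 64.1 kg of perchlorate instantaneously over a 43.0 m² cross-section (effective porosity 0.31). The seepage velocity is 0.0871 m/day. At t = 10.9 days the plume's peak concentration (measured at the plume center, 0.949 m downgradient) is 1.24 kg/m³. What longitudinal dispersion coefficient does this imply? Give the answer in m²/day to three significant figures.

At the plume center C_max = M/(n_e·A·√(4πDt)), so D = M²/(4πt·(n_e·A·C_max)²).
n_e·A·C_max = 0.31 × 43.0 × 1.24 = 16.53 kg/m.
D = 64.1²/(4π × 10.9 × 16.53²) = 0.110 m²/day.

0.110 m²/day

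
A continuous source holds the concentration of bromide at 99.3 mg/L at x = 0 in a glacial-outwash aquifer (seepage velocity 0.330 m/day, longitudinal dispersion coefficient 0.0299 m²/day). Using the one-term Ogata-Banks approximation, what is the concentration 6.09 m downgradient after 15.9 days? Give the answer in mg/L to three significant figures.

For a continuous step input, C/C₀ ≈ ½·erfc((x−vt)/(2√(Dt))).
vt = 0.330 × 15.9 = 5.247 m and 2√(Dt) = 2√(0.0299 × 15.9) = 1.379 m.
Argument (x−vt)/(2√(Dt)) = (6.09 − 5.247)/1.379 = 0.6113; ½·erfc(0.6113) = 0.1937.
C = 99.3 × 0.1937 = 19.2 mg/L.

19.2 mg/L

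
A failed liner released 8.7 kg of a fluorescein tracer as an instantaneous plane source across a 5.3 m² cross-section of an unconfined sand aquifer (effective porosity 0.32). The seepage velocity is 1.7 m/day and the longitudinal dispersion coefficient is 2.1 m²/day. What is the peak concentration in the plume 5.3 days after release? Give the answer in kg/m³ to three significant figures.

0.434 kg/m³

The peak of an instantaneous 1D plume sits at x = vt; there the Gaussian factor is 1 and C_max = M/(n_e·A·√(4πDt)), where n_e·A is the pore area the mass is dissolved in.
√(4πDt) = √(4π × 2.1 × 5.3) = 11.83 m, so C_max = 8.7/(0.32 × 5.3 × 11.83) = 0.434 kg/m³.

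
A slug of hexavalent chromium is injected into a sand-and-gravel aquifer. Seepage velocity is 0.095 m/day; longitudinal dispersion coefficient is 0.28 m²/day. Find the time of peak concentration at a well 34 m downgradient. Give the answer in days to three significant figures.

For the 1D instantaneous-source solution, setting ∂C/∂t = 0 at fixed x gives v²t² + 2Dt − x² = 0, so t = (√(D² + v²x²) − D)/v².
√(D² + v²x²) = √(0.28² + 0.095² × 34²) = 3.242; v² = 0.009025.
t = (3.242 − 0.28)/0.009025 = 328 days (vs. the pure-advection estimate x/v = 358 d).

328 days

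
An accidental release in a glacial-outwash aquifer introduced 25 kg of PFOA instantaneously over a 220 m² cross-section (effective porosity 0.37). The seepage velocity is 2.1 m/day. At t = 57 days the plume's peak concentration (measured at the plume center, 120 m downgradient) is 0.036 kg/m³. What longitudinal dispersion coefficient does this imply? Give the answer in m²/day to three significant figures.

0.102 m²/day

At the plume center C_max = M/(n_e·A·√(4πDt)), so D = M²/(4πt·(n_e·A·C_max)²).
n_e·A·C_max = 0.37 × 220 × 0.036 = 2.930 kg/m.
D = 25²/(4π × 57 × 2.930²) = 0.102 m²/day.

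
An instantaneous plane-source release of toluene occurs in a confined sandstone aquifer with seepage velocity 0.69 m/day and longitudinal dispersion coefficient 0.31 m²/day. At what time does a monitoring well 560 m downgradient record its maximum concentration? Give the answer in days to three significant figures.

811 days

For the 1D instantaneous-source solution, setting ∂C/∂t = 0 at fixed x gives v²t² + 2Dt − x² = 0, so t = (√(D² + v²x²) − D)/v².
√(D² + v²x²) = √(0.31² + 0.69² × 560²) = 386.4; v² = 0.4761.
t = (386.4 − 0.31)/0.4761 = 811 days (vs. the pure-advection estimate x/v = 812 d).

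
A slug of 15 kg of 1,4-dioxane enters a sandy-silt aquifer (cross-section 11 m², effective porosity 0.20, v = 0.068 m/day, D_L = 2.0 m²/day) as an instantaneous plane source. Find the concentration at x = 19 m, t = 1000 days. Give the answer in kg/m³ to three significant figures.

0.0319 kg/m³

For an instantaneous plane source, C(x,t) = M/(n_e·A·√(4πDt)) · exp(−(x−vt)²/(4Dt)), with n_e·A the pore (flow) area.
Plume center vt = 0.068 × 1000 = 68 m, so the well at 19 m is 49 m upgradient of the peak.
√(4πDt) = 158.5 m, giving peak height M/(n_e·A·√(4πDt)) = 15/(0.20 × 11 × 158.5) = 0.04302 kg/m³.
(x−vt)²/(4Dt) = (-49)²/(4 × 2.0 × 1000) = 0.3001; exp(−0.3001) = 0.7407.
C = 0.04302 × 0.7407 = 0.0319 kg/m³.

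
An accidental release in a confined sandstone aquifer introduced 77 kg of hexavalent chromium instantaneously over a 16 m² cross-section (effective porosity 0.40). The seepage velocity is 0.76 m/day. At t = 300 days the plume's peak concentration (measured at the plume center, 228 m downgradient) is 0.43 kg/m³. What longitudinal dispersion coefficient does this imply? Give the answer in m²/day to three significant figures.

0.208 m²/day

At the plume center C_max = M/(n_e·A·√(4πDt)), so D = M²/(4πt·(n_e·A·C_max)²).
n_e·A·C_max = 0.40 × 16 × 0.43 = 2.752 kg/m.
D = 77²/(4π × 300 × 2.752²) = 0.208 m²/day.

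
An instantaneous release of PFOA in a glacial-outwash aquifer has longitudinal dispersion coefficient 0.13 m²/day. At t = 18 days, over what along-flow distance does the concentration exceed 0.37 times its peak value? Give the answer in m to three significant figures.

6.10 m

The plume is Gaussian with σ = √(2Dt) = √(2 × 0.13 × 18) = 2.163 m.
C/C_peak = exp(−Δx²/(2σ²)) = 0.37 ⇒ Δx = σ·√(−2 ln 0.37) = 2.163 × 1.410 = 3.050 m.
Width = 2Δx = 6.10 m.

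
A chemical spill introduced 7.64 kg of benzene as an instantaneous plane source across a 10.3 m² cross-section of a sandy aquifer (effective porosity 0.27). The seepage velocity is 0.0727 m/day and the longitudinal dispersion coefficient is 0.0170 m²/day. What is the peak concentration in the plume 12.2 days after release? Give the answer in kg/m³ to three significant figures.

1.70 kg/m³

The peak of an instantaneous 1D plume sits at x = vt; there the Gaussian factor is 1 and C_max = M/(n_e·A·√(4πDt)), where n_e·A is the pore area the mass is dissolved in.
√(4πDt) = √(4π × 0.0170 × 12.2) = 1.614 m, so C_max = 7.64/(0.27 × 10.3 × 1.614) = 1.70 kg/m³.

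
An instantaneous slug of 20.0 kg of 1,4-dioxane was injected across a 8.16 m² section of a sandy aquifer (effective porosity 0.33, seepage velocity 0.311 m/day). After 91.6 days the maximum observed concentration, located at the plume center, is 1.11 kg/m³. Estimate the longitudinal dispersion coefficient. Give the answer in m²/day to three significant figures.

0.0389 m²/day

At the plume center C_max = M/(n_e·A·√(4πDt)), so D = M²/(4πt·(n_e·A·C_max)²).
n_e·A·C_max = 0.33 × 8.16 × 1.11 = 2.989 kg/m.
D = 20.0²/(4π × 91.6 × 2.989²) = 0.0389 m²/day.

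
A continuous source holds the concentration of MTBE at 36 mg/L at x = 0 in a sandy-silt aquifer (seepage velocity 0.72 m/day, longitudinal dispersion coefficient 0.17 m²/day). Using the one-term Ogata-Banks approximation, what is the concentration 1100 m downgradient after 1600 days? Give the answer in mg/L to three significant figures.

35.5 mg/L

For a continuous step input, C/C₀ ≈ ½·erfc((x−vt)/(2√(Dt))).
vt = 0.72 × 1600 = 1152 m and 2√(Dt) = 2√(0.17 × 1600) = 32.98 m.
Argument (x−vt)/(2√(Dt)) = (1100 − 1152)/32.98 = -1.577; ½·erfc(-1.577) = 0.9871.
C = 36 × 0.9871 = 35.5 mg/L.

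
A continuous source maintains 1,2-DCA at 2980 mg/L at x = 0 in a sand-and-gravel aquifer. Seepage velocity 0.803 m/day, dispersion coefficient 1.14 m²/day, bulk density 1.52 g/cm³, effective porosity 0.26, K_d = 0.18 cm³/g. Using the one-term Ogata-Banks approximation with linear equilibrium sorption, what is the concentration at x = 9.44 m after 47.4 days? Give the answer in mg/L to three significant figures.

2670 mg/L

Retardation factor R = 1 + ρ_b·K_d/n = 1 + 1.52 × 0.18/0.26 = 2.052.
Sorption retards both mechanisms: v_R = v/R = 0.3913 m/day, D_R = D/R = 0.5556 m²/day.
v_R·t = 0.3913 × 47.4 = 18.54762 m; 2√(D_R t) = 10.26 m; argument = (9.44 − 18.54762)/10.26 = -0.8877.
C = C₀ × ½·erfc(-0.8877) = 2980 × 0.8953 = 2670 mg/L.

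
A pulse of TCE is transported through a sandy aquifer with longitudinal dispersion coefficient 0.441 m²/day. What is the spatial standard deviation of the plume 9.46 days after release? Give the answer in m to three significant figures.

Dispersive spreading gives a Gaussian with σ² = 2Dt; advection only shifts the center.
σ = √(2 × 0.441 × 9.46) = 2.89 m.

2.89 m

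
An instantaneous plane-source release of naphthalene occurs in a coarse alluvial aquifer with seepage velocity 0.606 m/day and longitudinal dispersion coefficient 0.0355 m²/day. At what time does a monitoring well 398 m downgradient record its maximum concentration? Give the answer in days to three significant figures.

657 days

For the 1D instantaneous-source solution, setting ∂C/∂t = 0 at fixed x gives v²t² + 2Dt − x² = 0, so t = (√(D² + v²x²) − D)/v².
√(D² + v²x²) = √(0.0355² + 0.606² × 398²) = 241.2; v² = 0.367236.
t = (241.2 − 0.0355)/0.367236 = 657 days (vs. the pure-advection estimate x/v = 657 d).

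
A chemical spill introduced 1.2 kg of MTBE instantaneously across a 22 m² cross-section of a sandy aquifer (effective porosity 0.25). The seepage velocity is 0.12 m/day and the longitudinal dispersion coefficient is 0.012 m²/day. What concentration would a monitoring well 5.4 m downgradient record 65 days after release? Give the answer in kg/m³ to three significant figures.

0.0110 kg/m³

For an instantaneous plane source, C(x,t) = M/(n_e·A·√(4πDt)) · exp(−(x−vt)²/(4Dt)), with n_e·A the pore (flow) area.
Plume center vt = 0.12 × 65 = 7.8 m, so the well at 5.4 m is 2.4 m upgradient of the peak.
√(4πDt) = 3.131 m, giving peak height M/(n_e·A·√(4πDt)) = 1.2/(0.25 × 22 × 3.131) = 0.06968 kg/m³.
(x−vt)²/(4Dt) = (-2.4)²/(4 × 0.012 × 65) = 1.846; exp(−1.846) = 0.1579.
C = 0.06968 × 0.1579 = 0.0110 kg/m³.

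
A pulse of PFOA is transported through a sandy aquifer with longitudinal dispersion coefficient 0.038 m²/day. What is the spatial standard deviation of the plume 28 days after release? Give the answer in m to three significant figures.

Dispersive spreading gives a Gaussian with σ² = 2Dt; advection only shifts the center.
σ = √(2 × 0.038 × 28) = 1.46 m.

1.46 m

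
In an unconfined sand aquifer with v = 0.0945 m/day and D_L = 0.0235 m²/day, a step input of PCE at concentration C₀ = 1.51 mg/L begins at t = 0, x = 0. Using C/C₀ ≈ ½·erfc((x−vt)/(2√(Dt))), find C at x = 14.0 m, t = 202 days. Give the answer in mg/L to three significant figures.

1.44 mg/L

For a continuous step input, C/C₀ ≈ ½·erfc((x−vt)/(2√(Dt))).
vt = 0.0945 × 202 = 19.089 m and 2√(Dt) = 2√(0.0235 × 202) = 4.358 m.
Argument (x−vt)/(2√(Dt)) = (14.0 − 19.089)/4.358 = -1.168; ½·erfc(-1.168) = 0.9507.
C = 1.51 × 0.9507 = 1.44 mg/L.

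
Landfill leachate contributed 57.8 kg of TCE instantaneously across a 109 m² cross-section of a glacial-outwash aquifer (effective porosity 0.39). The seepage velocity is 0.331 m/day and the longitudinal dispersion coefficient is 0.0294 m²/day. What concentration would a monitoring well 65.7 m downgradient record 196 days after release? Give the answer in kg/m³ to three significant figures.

0.155 kg/m³

For an instantaneous plane source, C(x,t) = M/(n_e·A·√(4πDt)) · exp(−(x−vt)²/(4Dt)), with n_e·A the pore (flow) area.
Plume center vt = 0.331 × 196 = 64.876 m, so the well at 65.7 m is 0.824 m downgradient of the peak.
√(4πDt) = 8.510 m, giving peak height M/(n_e·A·√(4πDt)) = 57.8/(0.39 × 109 × 8.510) = 0.1598 kg/m³.
(x−vt)²/(4Dt) = (0.824)²/(4 × 0.0294 × 196) = 0.02946; exp(−0.02946) = 0.9710.
C = 0.1598 × 0.9710 = 0.155 kg/m³.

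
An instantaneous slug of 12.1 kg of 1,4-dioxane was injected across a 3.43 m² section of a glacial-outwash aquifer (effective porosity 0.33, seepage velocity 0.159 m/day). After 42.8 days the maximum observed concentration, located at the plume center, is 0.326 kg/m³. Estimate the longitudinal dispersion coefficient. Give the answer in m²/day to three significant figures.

2.00 m²/day

At the plume center C_max = M/(n_e·A·√(4πDt)), so D = M²/(4πt·(n_e·A·C_max)²).
n_e·A·C_max = 0.33 × 3.43 × 0.326 = 0.3690 kg/m.
D = 12.1²/(4π × 42.8 × 0.3690²) = 2.00 m²/day.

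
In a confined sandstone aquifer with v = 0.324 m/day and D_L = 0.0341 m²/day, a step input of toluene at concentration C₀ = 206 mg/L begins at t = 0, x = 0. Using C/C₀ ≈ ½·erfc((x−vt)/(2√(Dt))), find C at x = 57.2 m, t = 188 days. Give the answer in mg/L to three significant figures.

For a continuous step input, C/C₀ ≈ ½·erfc((x−vt)/(2√(Dt))).
vt = 0.324 × 188 = 60.912 m and 2√(Dt) = 2√(0.0341 × 188) = 5.064 m.
Argument (x−vt)/(2√(Dt)) = (57.2 − 60.912)/5.064 = -0.7330; ½·erfc(-0.7330) = 0.8500.
C = 206 × 0.8500 = 175 mg/L.

175 mg/L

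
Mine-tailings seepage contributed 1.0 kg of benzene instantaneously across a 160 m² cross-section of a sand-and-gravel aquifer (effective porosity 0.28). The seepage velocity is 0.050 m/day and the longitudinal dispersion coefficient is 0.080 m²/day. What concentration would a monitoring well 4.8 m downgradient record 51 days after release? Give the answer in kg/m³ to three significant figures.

For an instantaneous plane source, C(x,t) = M/(n_e·A·√(4πDt)) · exp(−(x−vt)²/(4Dt)), with n_e·A the pore (flow) area.
Plume center vt = 0.050 × 51 = 2.55 m, so the well at 4.8 m is 2.25 m downgradient of the peak.
√(4πDt) = 7.160 m, giving peak height M/(n_e·A·√(4πDt)) = 1.0/(0.28 × 160 × 7.160) = 0.003118 kg/m³.
(x−vt)²/(4Dt) = (2.25)²/(4 × 0.080 × 51) = 0.3102; exp(−0.3102) = 0.7333.
C = 0.003118 × 0.7333 = 0.00229 kg/m³.

0.00229 kg/m³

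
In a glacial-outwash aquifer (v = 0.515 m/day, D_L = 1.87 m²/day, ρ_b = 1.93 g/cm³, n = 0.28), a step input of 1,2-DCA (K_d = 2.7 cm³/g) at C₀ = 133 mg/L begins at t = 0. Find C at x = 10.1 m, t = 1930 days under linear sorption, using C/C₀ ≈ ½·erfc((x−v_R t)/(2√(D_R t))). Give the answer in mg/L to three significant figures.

131 mg/L

Retardation factor R = 1 + ρ_b·K_d/n = 1 + 1.93 × 2.7/0.28 = 19.61.
Sorption retards both mechanisms: v_R = v/R = 0.02626 m/day, D_R = D/R = 0.09536 m²/day.
v_R·t = 0.02626 × 1930 = 50.6818 m; 2√(D_R t) = 27.13 m; argument = (10.1 − 50.6818)/27.13 = -1.496.
C = C₀ × ½·erfc(-1.496) = 133 × 0.9828 = 131 mg/L.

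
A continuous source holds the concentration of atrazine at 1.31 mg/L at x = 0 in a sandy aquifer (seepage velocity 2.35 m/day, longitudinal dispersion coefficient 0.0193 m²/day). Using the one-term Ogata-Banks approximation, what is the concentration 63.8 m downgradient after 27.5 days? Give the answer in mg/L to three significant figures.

For a continuous step input, C/C₀ ≈ ½·erfc((x−vt)/(2√(Dt))).
vt = 2.35 × 27.5 = 64.625 m and 2√(Dt) = 2√(0.0193 × 27.5) = 1.457 m.
Argument (x−vt)/(2√(Dt)) = (63.8 − 64.625)/1.457 = -0.5662; ½·erfc(-0.5662) = 0.7884.
C = 1.31 × 0.7884 = 1.03 mg/L.

1.03 mg/L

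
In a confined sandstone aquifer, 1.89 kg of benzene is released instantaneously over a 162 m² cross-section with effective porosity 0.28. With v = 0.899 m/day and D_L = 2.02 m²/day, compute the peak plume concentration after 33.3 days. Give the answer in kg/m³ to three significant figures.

0.00143 kg/m³

The peak of an instantaneous 1D plume sits at x = vt; there the Gaussian factor is 1 and C_max = M/(n_e·A·√(4πDt)), where n_e·A is the pore area the mass is dissolved in.
√(4πDt) = √(4π × 2.02 × 33.3) = 29.07 m, so C_max = 1.89/(0.28 × 162 × 29.07) = 0.00143 kg/m³.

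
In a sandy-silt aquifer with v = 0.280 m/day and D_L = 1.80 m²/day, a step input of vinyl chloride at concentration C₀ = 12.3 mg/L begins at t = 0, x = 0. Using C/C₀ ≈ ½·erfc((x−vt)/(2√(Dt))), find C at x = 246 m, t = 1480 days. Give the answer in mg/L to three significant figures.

For a continuous step input, C/C₀ ≈ ½·erfc((x−vt)/(2√(Dt))).
vt = 0.280 × 1480 = 414.4 m and 2√(Dt) = 2√(1.80 × 1480) = 103.2 m.
Argument (x−vt)/(2√(Dt)) = (246 − 414.4)/103.2 = -1.632; ½·erfc(-1.632) = 0.9895.
C = 12.3 × 0.9895 = 12.2 mg/L.

12.2 mg/L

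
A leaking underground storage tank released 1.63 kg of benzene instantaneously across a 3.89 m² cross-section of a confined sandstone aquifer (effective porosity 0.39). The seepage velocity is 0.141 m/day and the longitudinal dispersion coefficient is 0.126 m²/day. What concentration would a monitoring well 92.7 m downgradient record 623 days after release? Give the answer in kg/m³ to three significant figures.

0.0317 kg/m³

For an instantaneous plane source, C(x,t) = M/(n_e·A·√(4πDt)) · exp(−(x−vt)²/(4Dt)), with n_e·A the pore (flow) area.
Plume center vt = 0.141 × 623 = 87.843 m, so the well at 92.7 m is 4.857 m downgradient of the peak.
√(4πDt) = 31.41 m, giving peak height M/(n_e·A·√(4πDt)) = 1.63/(0.39 × 3.89 × 31.41) = 0.03421 kg/m³.
(x−vt)²/(4Dt) = (4.857)²/(4 × 0.126 × 623) = 0.07513; exp(−0.07513) = 0.9276.
C = 0.03421 × 0.9276 = 0.0317 kg/m³.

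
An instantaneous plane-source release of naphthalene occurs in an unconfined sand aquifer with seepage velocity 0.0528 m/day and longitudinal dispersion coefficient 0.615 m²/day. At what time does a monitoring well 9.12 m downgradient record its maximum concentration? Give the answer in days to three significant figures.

For the 1D instantaneous-source solution, setting ∂C/∂t = 0 at fixed x gives v²t² + 2Dt − x² = 0, so t = (√(D² + v²x²) − D)/v².
√(D² + v²x²) = √(0.615² + 0.0528² × 9.12²) = 0.7811; v² = 0.00278784.
t = (0.7811 − 0.615)/0.00278784 = 59.6 days (vs. the pure-advection estimate x/v = 173 d).

59.6 days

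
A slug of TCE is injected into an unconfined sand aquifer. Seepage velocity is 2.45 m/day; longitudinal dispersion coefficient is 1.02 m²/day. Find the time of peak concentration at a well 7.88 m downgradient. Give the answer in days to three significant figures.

3.05 days

For the 1D instantaneous-source solution, setting ∂C/∂t = 0 at fixed x gives v²t² + 2Dt − x² = 0, so t = (√(D² + v²x²) − D)/v².
√(D² + v²x²) = √(1.02² + 2.45² × 7.88²) = 19.33; v² = 6.0025.
t = (19.33 − 1.02)/6.0025 = 3.05 days (vs. the pure-advection estimate x/v = 3.22 d).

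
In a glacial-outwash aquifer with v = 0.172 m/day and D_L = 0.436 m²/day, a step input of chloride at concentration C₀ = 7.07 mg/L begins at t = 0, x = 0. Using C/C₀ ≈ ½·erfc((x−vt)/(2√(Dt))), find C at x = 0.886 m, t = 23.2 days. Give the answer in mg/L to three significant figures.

For a continuous step input, C/C₀ ≈ ½·erfc((x−vt)/(2√(Dt))).
vt = 0.172 × 23.2 = 3.9904 m and 2√(Dt) = 2√(0.436 × 23.2) = 6.361 m.
Argument (x−vt)/(2√(Dt)) = (0.886 − 3.9904)/6.361 = -0.4880; ½·erfc(-0.4880) = 0.7549.
C = 7.07 × 0.7549 = 5.34 mg/L.

5.34 mg/L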